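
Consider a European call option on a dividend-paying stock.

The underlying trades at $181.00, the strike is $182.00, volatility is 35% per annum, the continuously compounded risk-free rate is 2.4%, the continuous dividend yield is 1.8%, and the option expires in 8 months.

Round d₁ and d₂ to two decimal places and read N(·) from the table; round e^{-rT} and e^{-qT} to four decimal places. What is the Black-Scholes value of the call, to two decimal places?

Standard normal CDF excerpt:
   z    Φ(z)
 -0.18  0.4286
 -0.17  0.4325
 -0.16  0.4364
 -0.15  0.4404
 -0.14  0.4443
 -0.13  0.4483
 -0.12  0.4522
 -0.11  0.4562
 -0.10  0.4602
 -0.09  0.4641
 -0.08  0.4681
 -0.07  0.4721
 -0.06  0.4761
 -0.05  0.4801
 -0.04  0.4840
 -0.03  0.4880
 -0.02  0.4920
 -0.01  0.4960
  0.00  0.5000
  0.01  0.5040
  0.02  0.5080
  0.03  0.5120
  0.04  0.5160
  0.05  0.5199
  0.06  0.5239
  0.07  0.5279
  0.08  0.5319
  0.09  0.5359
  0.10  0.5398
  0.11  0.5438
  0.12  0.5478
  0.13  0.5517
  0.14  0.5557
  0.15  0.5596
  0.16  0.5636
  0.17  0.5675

σ√T = 0.35·√0.6667 = 0.2858
d₁ = [ln(181/182) + (0.024 − 0.018 + 0.35²/2)·0.6667] / 0.2858 = [-0.0055 + 0.0448] / 0.2858 = 0.1376 which rounds to 0.14
d₂ = d₁ − σ√T = 0.1376 − 0.2858 = -0.1482 which rounds to -0.15
exp(−qT) = exp(−0.018·0.6667) = 0.9881;  exp(−rT) = exp(−0.024·0.6667) = 0.9841
N(d₁) = N(0.14) = 0.5557;  N(d₂) = N(-0.15) = 0.4404
C = 181·0.9881·0.5557 − 182·0.9841·0.4404 = 99.3848 − 78.8784 = 20.5064

$20.51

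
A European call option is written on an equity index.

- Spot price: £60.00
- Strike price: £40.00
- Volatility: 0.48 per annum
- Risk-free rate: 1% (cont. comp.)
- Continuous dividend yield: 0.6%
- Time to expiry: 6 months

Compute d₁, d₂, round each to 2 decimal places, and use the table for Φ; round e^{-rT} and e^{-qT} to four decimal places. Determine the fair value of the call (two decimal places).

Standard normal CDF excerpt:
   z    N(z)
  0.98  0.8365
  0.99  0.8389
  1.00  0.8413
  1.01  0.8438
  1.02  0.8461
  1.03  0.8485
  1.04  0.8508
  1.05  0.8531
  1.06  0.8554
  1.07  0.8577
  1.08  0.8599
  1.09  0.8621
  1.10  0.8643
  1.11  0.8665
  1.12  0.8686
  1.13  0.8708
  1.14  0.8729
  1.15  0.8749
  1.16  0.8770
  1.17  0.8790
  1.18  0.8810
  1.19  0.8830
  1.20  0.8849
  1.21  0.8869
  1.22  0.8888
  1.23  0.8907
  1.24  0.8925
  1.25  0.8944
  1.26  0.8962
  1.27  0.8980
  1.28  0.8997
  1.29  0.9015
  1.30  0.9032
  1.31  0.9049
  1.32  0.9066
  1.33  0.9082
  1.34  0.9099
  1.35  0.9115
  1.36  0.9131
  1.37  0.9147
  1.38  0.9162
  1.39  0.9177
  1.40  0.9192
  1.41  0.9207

σ√T = 0.48·√0.5 = 0.3394
ln(S/K) + (r − q + σ²/2)T = ln(60/40) + (0.01 − 0.006 + 0.48²/2)·0.5 = 0.4055 + 0.0596 = 0.4651
d₁ = 0.4651 / 0.3394 = 1.3702 ⇒ 1.37
d₂ = d₁ − σ√T = 1.3702 − 0.3394 = 1.0308 ⇒ 1.03
e^(−qT) = e^(−0.006·0.5) = 0.9970;  e^(−rT) = e^(−0.01·0.5) = 0.9950
N(d₁) = N(1.37) = 0.9147;  N(d₂) = N(1.03) = 0.8485
C = 60·0.9970·0.9147 − 40·0.9950·0.8485 = 54.7174 − 33.7703 = 20.9471

£20.95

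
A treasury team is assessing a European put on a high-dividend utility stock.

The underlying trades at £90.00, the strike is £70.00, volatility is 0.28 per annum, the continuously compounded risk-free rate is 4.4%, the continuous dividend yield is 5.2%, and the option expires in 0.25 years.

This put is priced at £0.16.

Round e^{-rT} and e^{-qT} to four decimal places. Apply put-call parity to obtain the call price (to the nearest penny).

£19.76

e^(−qT) = e^(−0.052·0.25) = 0.9871;  e^(−rT) = e^(−0.044·0.25) = 0.9891
Put-call parity: C − P = S·e^(−qT) − K·e^(−rT) = 90·0.9871 − 70·0.9891 = 88.8390 − 69.2370 = 19.6020
C = P + (C − P) = 0.16 + (19.6020) = 19.7620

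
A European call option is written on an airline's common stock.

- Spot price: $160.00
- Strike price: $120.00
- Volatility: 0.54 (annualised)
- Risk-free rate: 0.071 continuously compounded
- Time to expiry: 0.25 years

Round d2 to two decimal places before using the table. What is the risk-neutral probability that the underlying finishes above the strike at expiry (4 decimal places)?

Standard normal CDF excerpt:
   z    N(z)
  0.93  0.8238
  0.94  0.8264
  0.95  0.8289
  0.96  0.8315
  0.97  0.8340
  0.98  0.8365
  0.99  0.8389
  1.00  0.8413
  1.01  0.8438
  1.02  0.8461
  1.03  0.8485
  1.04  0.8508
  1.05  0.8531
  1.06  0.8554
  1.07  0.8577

0.8413

σ√T = 0.54 × 0.5000 = 0.2700
d₁ = [ln(160/120) + (0.071 + ½·0.54²)·0.25] / (σ√T) = (0.2877 + 0.0542) / 0.2700 = 1.2662 which rounds to 1.27
d₂ = 1.2662 − 0.2700 = 0.9962 which rounds to 1.00
Risk-neutral Pr[S_T > K] = N(d₂) = N(1.00) = 0.8413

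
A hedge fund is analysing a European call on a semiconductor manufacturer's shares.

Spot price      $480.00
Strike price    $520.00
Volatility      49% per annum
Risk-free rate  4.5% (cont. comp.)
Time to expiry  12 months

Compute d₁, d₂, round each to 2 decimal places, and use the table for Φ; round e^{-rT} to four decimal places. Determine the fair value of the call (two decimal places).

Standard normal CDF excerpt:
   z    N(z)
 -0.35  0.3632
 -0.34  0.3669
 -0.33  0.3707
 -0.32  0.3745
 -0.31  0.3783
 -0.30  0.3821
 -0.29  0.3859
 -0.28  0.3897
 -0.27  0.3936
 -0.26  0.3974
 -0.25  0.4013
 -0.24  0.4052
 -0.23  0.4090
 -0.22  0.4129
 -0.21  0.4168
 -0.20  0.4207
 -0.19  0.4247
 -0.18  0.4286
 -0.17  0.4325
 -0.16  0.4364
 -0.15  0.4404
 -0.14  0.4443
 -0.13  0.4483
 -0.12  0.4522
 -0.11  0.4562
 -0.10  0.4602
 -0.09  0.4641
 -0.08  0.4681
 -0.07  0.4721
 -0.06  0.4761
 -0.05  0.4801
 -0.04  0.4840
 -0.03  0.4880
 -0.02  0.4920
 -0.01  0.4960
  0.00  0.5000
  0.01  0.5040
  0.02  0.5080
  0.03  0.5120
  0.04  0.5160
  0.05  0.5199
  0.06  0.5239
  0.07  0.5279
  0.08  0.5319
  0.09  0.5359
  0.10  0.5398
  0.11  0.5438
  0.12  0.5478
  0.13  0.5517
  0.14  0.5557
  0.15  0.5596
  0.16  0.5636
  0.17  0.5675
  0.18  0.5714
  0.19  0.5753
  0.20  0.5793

σ√T = 0.49·√1 = 0.4900
ln(S/K) + (r + σ²/2)T = ln(480/520) + (0.045 + 0.49²/2)·1 = -0.0800 + 0.1650 = 0.0850
d₁ = 0.0850 / 0.4900 = 0.1735 ⇒ 0.17
d₂ = d₁ − σ√T = 0.1735 − 0.4900 = -0.3165 ⇒ -0.32
exp(−rT) = exp(−0.045·1) = 0.9560
N(d₁) = N(0.17) = 0.5675;  N(d₂) = N(-0.32) = 0.3745
C = 480·0.5675 − 520·0.9560·0.3745 = 272.4000 − 186.1714 = 86.2286

$86.23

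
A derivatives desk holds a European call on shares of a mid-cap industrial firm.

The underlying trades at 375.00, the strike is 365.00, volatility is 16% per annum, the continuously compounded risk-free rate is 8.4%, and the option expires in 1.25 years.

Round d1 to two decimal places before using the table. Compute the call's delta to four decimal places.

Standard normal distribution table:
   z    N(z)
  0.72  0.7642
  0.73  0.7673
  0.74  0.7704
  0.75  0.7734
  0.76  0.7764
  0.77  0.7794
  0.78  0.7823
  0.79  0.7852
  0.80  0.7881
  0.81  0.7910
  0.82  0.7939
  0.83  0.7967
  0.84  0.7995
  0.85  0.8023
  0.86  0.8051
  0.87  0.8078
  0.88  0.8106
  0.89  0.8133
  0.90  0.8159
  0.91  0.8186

0.7967

σ√T = 0.16·√1.25 = 0.1789
d₁ = [ln(375/365) + (0.084 + 0.16²/2)·1.25] / 0.1789 = [0.0270 + 0.1210] / 0.1789 = 0.8275 ⇒ 0.83
N(d₁) = N(0.83) = 0.7967
Δ_call = N(d₁) = 0.7967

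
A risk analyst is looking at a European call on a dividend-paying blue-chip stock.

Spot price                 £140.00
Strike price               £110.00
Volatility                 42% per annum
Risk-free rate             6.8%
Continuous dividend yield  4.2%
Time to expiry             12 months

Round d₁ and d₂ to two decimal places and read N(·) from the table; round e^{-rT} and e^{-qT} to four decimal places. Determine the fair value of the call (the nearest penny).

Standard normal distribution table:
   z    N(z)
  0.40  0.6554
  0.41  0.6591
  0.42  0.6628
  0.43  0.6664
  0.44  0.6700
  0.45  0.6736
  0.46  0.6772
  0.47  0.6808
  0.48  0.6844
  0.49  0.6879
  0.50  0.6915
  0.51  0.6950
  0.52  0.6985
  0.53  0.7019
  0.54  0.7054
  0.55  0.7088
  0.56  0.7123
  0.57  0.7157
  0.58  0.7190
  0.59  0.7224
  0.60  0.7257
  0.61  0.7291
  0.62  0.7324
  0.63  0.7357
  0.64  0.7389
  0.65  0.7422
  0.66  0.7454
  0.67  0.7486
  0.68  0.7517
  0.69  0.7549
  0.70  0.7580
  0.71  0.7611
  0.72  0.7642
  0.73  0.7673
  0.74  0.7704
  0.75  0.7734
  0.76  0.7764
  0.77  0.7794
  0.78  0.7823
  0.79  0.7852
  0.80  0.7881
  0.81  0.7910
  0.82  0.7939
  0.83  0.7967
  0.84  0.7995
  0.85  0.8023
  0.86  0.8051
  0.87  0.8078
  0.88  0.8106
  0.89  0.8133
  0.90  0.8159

£39.22

σ√T = 0.42 × 1.0000 = 0.4200
d₁ = [ln(140/110) + (0.068 − 0.042 + 0.42²/2)·1] / 0.4200 = [0.2412 + 0.1142] / 0.4200 = 0.8461 ⇒ 0.85
d₂ = d₁ − σ√T = 0.8461 − 0.4200 = 0.4261 ⇒ 0.43
e^(−qT) = e^(−0.042·1) = 0.9589;  e^(−rT) = e^(−0.068·1) = 0.9343
N(d₁) = N(0.85) = 0.8023;  N(d₂) = N(0.43) = 0.6664
C = 140·0.9589·0.8023 − 110·0.9343·0.6664 = 107.7056 − 68.4879 = 39.2176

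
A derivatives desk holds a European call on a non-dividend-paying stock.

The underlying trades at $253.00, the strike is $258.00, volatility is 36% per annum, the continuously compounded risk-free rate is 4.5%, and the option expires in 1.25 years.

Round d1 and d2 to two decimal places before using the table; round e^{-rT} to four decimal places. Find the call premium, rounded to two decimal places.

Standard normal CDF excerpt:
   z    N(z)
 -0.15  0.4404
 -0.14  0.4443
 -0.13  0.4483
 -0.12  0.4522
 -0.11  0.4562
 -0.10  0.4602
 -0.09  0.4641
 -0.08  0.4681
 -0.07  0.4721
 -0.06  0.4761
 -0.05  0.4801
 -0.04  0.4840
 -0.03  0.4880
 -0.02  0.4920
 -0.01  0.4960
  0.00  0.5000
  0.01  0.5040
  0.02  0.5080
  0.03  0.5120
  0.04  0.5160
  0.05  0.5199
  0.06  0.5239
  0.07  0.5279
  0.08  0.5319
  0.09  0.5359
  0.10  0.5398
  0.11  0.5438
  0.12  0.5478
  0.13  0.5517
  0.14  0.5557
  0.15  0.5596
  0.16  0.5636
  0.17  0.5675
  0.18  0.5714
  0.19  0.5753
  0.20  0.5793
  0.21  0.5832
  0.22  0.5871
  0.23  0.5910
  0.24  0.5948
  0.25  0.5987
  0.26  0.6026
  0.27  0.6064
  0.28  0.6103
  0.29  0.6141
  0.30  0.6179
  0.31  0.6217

$44.11

σ√T = 0.36 × 1.1180 = 0.4025
ln(S/K) + (r + σ²/2)T = ln(253/258) + (0.045 + 0.36²/2)·1.25 = -0.0196 + 0.1372 = 0.1177
d₁ = 0.1177 / 0.4025 = 0.2924 which rounds to 0.29
d₂ = d₁ − σ√T = 0.2924 − 0.4025 = -0.1101 which rounds to -0.11
e^(−rT) = e^(−0.045·1.25) = 0.9453
N(d₁) = N(0.29) = 0.6141;  N(d₂) = N(-0.11) = 0.4562
C = 253·0.6141 − 258·0.9453·0.4562 = 155.3673 − 111.2614 = 44.1059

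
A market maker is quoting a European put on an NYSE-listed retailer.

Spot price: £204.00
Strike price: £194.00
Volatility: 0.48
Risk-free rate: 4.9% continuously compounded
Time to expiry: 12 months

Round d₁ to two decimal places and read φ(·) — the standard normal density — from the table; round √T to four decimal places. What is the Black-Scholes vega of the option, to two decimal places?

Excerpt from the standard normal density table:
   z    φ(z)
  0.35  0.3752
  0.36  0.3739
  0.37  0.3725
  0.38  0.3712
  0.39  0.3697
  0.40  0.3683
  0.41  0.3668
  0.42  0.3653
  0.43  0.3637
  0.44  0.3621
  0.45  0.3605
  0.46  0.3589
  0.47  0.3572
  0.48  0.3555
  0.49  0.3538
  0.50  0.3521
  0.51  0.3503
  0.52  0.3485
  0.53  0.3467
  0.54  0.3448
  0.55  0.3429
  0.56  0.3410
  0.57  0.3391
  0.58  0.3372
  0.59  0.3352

73.54

σ√T = 0.48·√1 = 0.4800
d₁ = [ln(204/194) + (0.049 + 0.48²/2)·1] / 0.4800 = [0.0503 + 0.1642] / 0.4800 = 0.4468 which rounds to 0.45
√T = √1 = 1.0000
φ(d₁) = φ(0.45) = 0.3605
vega = S·φ(d₁)·√T = 204·0.3605·1.0000 = 73.5420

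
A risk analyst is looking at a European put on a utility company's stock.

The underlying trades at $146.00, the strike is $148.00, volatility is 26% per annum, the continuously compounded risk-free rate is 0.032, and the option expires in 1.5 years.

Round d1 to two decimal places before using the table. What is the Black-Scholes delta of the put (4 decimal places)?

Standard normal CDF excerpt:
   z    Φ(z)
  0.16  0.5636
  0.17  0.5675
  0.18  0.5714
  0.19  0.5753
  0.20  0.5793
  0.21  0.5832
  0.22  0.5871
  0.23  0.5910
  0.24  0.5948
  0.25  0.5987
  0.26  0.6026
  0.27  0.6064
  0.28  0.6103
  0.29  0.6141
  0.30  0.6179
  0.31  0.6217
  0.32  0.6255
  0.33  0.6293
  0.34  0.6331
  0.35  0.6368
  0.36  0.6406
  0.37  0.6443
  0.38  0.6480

-0.3936

T = 1.5;  σ√T = 0.3184
d₁ = [ln(146/148) + (0.032 + 0.26²/2)·1.5] / 0.3184 = [-0.0136 + 0.0987] / 0.3184 = 0.2672 → 0.27
N(d₁) = N(0.27) = 0.6064
Δ_put = N(d₁) − 1 = 0.6064 − 1 = -0.3936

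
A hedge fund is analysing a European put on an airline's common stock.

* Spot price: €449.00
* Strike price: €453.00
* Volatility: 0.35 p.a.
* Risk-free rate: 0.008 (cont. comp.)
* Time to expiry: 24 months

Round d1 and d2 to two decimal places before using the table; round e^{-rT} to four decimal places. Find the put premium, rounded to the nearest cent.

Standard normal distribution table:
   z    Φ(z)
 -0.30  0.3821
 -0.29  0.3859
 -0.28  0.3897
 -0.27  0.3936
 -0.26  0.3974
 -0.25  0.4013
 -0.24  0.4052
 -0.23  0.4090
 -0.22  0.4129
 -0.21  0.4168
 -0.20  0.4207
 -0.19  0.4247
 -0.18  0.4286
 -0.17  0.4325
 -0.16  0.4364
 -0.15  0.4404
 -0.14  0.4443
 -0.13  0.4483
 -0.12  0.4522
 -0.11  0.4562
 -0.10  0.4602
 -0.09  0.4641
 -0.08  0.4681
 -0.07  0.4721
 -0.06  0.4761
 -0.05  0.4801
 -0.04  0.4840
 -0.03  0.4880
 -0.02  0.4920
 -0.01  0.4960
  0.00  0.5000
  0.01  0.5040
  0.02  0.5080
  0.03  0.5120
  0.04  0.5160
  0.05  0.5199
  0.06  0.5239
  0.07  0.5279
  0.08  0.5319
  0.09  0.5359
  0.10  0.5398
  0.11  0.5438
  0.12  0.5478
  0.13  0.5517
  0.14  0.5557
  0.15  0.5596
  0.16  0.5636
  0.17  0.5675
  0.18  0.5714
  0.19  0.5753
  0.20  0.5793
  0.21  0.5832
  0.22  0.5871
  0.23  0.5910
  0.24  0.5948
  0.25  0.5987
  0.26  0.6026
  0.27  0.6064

σ√T = 0.35·√2 = 0.4950
d₁ = [ln(449/453) + (0.008 + ½·0.35²)·2] / (σ√T) = (-0.0089 + 0.1385) / 0.4950 = 0.2619 ⇒ 0.26
d₂ = 0.2619 − 0.4950 = -0.2331 ⇒ -0.23
e^(−rT) = e^(−0.008·2) = 0.9841
P = 453·0.9841·N(0.23) − 449·N(-0.26) = 453·0.9841·0.5910 − 449·0.3974 = 263.4662 − 178.4326 = 85.0336

€85.03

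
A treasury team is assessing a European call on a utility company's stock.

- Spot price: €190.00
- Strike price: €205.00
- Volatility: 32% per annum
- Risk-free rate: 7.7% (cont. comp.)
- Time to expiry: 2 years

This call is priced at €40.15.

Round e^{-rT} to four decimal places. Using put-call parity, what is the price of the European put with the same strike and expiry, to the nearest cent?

exp(−rT) = exp(−0.077·2) = 0.8573
Put-call parity: C − P = S − K·e^(−rT) = 190 − 205·0.8573 = 190 − 175.7465 = 14.2535
P = C − (C − P) = 40.15 − (14.2535) = 25.8965

€25.90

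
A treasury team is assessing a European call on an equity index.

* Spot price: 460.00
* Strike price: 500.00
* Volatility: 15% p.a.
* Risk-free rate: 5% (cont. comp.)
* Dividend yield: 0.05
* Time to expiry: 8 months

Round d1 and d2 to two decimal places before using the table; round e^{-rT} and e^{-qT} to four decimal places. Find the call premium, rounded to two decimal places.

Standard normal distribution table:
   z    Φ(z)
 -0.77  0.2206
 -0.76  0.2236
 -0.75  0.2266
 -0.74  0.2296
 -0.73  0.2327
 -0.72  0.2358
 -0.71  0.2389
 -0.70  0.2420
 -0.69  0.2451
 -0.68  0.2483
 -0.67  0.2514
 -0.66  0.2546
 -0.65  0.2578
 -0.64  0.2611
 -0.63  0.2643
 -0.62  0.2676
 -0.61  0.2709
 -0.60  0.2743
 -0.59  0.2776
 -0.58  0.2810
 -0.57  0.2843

σ√T = 0.15·√0.6667 = 0.1225
ln(S/K) + (r − q + σ²/2)T = ln(460/500) + (0.05 − 0.05 + 0.15²/2)·0.6667 = -0.0834 + 0.0075 = -0.0759
d₁ = -0.0759 / 0.1225 = -0.6196 ⇒ -0.62
d₂ = d₁ − σ√T = -0.6196 − 0.1225 = -0.7420 ⇒ -0.74
e^(−qT) = e^(−0.05·0.6667) = 0.9672;  e^(−rT) = e^(−0.05·0.6667) = 0.9672
N(d₁) = N(-0.62) = 0.2676;  N(d₂) = N(-0.74) = 0.2296
C = 460·0.9672·0.2676 − 500·0.9672·0.2296 = 119.0585 − 111.0346 = 8.0239

8.02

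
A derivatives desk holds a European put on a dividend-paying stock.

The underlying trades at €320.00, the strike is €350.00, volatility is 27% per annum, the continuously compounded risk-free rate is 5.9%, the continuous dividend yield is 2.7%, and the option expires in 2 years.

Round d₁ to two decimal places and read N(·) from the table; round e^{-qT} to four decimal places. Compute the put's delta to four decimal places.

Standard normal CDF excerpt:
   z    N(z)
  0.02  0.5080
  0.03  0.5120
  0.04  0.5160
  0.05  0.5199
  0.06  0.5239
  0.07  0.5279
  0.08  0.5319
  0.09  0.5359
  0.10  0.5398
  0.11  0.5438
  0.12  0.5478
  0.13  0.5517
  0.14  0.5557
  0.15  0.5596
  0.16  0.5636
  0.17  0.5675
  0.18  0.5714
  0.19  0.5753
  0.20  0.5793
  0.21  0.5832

σ√T = 0.27 × 1.4142 = 0.3818
d₁ = [ln(320/350) + (0.059 − 0.027 + 0.27²/2)·2] / 0.3818 = [-0.0896 + 0.1369] / 0.3818 = 0.1238 ≈ 0.12
N(d₁) = N(0.12) = 0.5478
Δ_put = e^(−qT)·(N(d₁) − 1) = 0.9474·(0.5478 − 1) = -0.4284

-0.4284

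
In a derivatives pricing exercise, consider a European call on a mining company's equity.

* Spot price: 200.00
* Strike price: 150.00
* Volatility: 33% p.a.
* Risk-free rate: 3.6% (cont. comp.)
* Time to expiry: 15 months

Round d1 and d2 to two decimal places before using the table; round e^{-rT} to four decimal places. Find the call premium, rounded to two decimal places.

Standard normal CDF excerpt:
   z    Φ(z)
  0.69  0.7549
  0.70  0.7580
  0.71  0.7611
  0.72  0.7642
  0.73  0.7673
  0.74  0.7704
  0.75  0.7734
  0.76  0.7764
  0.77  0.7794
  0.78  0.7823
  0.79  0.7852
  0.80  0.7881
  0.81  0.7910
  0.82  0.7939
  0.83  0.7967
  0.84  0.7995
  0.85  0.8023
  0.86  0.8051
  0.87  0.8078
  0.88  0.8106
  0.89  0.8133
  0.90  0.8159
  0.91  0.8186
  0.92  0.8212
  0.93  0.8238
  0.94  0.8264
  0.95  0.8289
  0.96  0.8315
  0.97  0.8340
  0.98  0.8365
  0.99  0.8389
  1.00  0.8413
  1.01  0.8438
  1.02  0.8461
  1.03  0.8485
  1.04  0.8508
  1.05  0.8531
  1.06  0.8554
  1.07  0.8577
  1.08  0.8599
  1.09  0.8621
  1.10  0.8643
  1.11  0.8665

62.83

σ√T = 0.33·√1.25 = 0.3690
d₁ = [ln(200/150) + (0.036 + ½·0.33²)·1.25] / (σ√T) = (0.2877 + 0.1131) / 0.3690 = 1.0862 which rounds to 1.09
d₂ = 1.0862 − 0.3690 = 0.7172 which rounds to 0.72
exp(−rT) = exp(−0.036·1.25) = 0.9560
C = 200·N(1.09) − 150·0.9560·N(0.72) = 200·0.8621 − 150·0.9560·0.7642 = 172.4200 − 109.5863 = 62.8337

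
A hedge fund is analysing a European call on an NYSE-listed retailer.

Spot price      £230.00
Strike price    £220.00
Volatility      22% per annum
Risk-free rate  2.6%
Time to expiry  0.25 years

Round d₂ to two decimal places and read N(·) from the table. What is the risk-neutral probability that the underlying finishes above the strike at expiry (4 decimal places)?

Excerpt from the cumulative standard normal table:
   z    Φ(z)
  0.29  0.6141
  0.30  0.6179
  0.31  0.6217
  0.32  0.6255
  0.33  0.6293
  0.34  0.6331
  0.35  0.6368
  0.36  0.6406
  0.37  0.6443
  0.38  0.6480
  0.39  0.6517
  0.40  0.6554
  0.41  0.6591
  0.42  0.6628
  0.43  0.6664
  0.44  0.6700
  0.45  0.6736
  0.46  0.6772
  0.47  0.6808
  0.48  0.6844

σ√T = 0.22 × 0.5000 = 0.1100
d₁ = [ln(230/220) + (0.026 + 0.22²/2)·0.25] / 0.1100 = [0.0445 + 0.0125] / 0.1100 = 0.5182 which rounds to 0.52
d₂ = d₁ − σ√T = 0.5182 − 0.1100 = 0.4082 which rounds to 0.41
Pr(exercise) under Q = N(d₂) = 0.6591

0.6591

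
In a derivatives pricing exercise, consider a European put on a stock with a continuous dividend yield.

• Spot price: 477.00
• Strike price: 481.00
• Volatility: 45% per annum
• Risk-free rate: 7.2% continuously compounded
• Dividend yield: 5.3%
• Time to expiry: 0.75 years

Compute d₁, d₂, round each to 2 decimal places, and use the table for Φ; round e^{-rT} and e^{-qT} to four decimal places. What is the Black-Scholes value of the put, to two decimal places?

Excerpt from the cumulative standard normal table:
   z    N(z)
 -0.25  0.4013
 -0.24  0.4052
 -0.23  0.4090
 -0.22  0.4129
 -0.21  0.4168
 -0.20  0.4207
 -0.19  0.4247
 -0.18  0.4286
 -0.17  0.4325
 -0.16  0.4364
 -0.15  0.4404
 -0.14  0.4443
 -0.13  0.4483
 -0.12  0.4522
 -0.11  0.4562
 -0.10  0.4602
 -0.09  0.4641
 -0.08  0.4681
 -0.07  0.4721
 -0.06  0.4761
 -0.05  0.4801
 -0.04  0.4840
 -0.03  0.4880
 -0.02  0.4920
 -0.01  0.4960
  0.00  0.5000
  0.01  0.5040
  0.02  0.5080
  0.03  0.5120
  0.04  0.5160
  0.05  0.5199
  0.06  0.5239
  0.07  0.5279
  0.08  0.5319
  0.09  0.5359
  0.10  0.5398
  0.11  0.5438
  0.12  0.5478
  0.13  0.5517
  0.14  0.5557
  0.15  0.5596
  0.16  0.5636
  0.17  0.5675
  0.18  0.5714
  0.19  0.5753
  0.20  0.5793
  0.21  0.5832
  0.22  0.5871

69.33

σ√T = 0.45·√0.75 = 0.3897
d₁ = [ln(477/481) + (0.072 − 0.053 + 0.45²/2)·0.75] / 0.3897 = [-0.0084 + 0.0902] / 0.3897 = 0.2100 → 0.21
d₂ = d₁ − σ√T = 0.2100 − 0.3897 = -0.1797 → -0.18
e^(−qT) = e^(−0.053·0.75) = 0.9610;  e^(−rT) = e^(−0.072·0.75) = 0.9474
P = 481·0.9474·N(0.18) − 477·0.9610·N(-0.21) = 481·0.9474·0.5714 − 477·0.9610·0.4168 = 260.3866 − 191.0599 = 69.3268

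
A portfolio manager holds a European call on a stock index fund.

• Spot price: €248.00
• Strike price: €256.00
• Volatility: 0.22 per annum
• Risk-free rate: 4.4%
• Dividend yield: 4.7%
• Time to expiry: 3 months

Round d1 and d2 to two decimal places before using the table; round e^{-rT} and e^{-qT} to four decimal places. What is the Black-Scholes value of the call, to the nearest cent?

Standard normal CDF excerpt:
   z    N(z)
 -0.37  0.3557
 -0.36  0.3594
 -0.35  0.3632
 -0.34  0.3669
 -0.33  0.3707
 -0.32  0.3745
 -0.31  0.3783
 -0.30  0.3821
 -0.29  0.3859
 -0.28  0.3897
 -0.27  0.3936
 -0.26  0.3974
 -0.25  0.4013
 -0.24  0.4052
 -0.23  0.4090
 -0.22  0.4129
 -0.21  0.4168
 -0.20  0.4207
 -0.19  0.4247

σ√T = 0.22·√0.25 = 0.1100
d₁ = [ln(248/256) + (0.044 − 0.047 + 0.22²/2)·0.25] / 0.1100 = [-0.0317 + 0.0053] / 0.1100 = -0.2404 ⇒ -0.24
d₂ = d₁ − σ√T = -0.2404 − 0.1100 = -0.3504 ⇒ -0.35
e^(−qT) = e^(−0.047·0.25) = 0.9883;  e^(−rT) = e^(−0.044·0.25) = 0.9891
C = 248·0.9883·N(-0.24) − 256·0.9891·N(-0.35) = 248·0.9883·0.4052 − 256·0.9891·0.3632 = 99.3139 − 91.9657 = 7.3481

€7.35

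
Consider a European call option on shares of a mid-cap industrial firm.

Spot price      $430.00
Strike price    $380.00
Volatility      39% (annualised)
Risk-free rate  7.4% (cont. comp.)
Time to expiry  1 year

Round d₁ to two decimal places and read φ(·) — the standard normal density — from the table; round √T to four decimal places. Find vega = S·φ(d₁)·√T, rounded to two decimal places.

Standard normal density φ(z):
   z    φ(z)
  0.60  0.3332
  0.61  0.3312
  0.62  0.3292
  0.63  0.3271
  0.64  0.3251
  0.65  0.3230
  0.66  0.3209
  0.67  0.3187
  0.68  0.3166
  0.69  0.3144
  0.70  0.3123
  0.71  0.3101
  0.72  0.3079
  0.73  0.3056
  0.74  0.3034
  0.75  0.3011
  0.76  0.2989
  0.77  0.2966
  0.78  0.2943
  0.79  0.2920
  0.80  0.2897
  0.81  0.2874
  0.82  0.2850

σ√T = 0.39·√1 = 0.3900
d₁ = [ln(430/380) + (0.074 + 0.39²/2)·1] / 0.3900 = [0.1236 + 0.1501] / 0.3900 = 0.7017 which rounds to 0.70
√T = √1 = 1.0000
φ(d₁) = φ(0.70) = 0.3123
vega = S·φ(d₁)·√T = 430·0.3123·1.0000 = 134.2890

134.29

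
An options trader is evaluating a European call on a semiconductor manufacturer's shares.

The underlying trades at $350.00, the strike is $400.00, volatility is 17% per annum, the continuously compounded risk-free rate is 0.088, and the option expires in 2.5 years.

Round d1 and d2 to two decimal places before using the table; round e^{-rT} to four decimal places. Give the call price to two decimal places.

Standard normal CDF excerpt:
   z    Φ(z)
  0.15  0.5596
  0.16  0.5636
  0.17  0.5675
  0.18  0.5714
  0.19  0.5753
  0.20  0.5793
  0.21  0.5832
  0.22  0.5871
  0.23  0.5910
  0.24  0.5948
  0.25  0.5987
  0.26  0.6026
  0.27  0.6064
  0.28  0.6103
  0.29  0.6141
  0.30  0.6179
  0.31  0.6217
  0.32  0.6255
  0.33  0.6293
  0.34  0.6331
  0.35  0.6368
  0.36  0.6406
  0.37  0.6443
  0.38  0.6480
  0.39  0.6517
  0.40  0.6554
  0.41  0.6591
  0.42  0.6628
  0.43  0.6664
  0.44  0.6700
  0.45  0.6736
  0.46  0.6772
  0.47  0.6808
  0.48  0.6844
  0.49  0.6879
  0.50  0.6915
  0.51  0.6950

$52.35

σ√T = 0.17·√2.5 = 0.2688
ln(S/K) + (r + σ²/2)T = ln(350/400) + (0.088 + 0.17²/2)·2.5 = -0.1335 + 0.2561 = 0.1226
d₁ = 0.1226 / 0.2688 = 0.4561 ⇒ 0.46
d₂ = d₁ − σ√T = 0.4561 − 0.2688 = 0.1873 ⇒ 0.19
exp(−rT) = exp(−0.088·2.5) = 0.8025
N(d₁) = N(0.46) = 0.6772;  N(d₂) = N(0.19) = 0.5753
C = 350·0.6772 − 400·0.8025·0.5753 = 237.0200 − 184.6713 = 52.3487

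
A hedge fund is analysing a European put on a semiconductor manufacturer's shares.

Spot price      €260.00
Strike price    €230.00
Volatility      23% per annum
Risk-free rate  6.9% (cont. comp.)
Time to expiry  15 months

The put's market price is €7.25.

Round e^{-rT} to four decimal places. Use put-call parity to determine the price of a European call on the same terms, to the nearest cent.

e^(−rT) = e^(−0.069·1.25) = 0.9174
Put-call parity: C − P = S − K·e^(−rT) = 260 − 230·0.9174 = 260 − 211.0020 = 48.9980
C = P + (C − P) = 7.25 + (48.9980) = 56.2480

€56.25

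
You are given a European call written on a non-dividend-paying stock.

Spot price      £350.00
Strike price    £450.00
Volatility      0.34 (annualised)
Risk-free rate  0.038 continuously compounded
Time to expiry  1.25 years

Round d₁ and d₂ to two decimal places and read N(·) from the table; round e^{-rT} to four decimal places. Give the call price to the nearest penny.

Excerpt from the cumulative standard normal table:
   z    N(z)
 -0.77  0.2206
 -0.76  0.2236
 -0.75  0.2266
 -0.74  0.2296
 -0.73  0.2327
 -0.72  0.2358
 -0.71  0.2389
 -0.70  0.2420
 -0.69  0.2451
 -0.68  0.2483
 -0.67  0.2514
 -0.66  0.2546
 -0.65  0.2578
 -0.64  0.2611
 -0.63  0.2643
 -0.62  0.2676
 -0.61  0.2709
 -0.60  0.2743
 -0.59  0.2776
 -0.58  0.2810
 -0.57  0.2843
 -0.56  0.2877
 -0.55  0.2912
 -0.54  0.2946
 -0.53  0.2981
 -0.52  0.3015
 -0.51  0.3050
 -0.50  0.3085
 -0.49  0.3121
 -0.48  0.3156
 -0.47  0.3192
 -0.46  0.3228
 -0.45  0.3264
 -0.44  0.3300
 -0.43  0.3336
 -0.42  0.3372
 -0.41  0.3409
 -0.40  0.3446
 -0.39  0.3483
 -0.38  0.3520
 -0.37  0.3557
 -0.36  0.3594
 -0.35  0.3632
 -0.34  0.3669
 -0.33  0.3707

σ√T = 0.34·√1.25 = 0.3801
d₁ = [ln(350/450) + (0.038 + 0.34²/2)·1.25] / 0.3801 = [-0.2513 + 0.1198] / 0.3801 = -0.3461 ⇒ -0.35
d₂ = d₁ − σ√T = -0.3461 − 0.3801 = -0.7262 ⇒ -0.73
e^(−rT) = e^(−0.038·1.25) = 0.9536
N(d₁) = N(-0.35) = 0.3632;  N(d₂) = N(-0.73) = 0.2327
C = 350·0.3632 − 450·0.9536·0.2327 = 127.1200 − 99.8562 = 27.2638

£27.26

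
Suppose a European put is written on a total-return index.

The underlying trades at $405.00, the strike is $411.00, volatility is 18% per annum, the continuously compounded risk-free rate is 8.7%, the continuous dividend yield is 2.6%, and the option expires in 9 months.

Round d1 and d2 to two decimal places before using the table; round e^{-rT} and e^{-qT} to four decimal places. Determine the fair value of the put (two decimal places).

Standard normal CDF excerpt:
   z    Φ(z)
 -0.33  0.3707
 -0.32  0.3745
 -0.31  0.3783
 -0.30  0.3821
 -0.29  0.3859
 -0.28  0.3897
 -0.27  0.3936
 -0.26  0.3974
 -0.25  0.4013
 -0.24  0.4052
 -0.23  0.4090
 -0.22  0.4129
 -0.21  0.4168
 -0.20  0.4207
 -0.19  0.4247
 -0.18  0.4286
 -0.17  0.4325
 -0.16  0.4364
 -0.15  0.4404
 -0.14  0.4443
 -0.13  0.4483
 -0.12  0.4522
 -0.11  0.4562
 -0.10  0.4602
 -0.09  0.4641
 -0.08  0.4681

$19.33

σ√T = 0.18·√0.75 = 0.1559
d₁ = [ln(405/411) + (0.087 − 0.026 + 0.18²/2)·0.75] / 0.1559 = [-0.0147 + 0.0579] / 0.1559 = 0.2771 ≈ 0.28
d₂ = d₁ − σ√T = 0.2771 − 0.1559 = 0.1212 ≈ 0.12
exp(−qT) = exp(−0.026·0.75) = 0.9807;  exp(−rT) = exp(−0.087·0.75) = 0.9368
P = 411·0.9368·N(-0.12) − 405·0.9807·N(-0.28) = 411·0.9368·0.4522 − 405·0.9807·0.3897 = 174.1082 − 154.7824 = 19.3258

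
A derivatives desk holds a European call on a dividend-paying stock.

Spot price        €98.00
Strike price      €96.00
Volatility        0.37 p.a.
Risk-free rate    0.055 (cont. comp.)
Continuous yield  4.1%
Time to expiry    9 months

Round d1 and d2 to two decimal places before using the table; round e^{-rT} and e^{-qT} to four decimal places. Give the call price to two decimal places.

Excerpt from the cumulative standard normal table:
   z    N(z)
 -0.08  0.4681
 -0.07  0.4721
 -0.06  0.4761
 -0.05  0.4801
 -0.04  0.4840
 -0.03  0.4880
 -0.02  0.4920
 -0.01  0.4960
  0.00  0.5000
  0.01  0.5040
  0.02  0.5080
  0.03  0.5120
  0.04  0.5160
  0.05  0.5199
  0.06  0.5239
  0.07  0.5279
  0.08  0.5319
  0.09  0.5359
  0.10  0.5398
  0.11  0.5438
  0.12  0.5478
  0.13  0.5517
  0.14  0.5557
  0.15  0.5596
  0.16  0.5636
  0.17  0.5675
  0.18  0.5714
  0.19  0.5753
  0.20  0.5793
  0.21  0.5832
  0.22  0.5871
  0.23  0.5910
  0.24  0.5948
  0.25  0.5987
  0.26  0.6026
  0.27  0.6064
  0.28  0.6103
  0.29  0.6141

€13.41

σ√T = 0.37 × 0.8660 = 0.3204
d₁ = [ln(98/96) + (0.055 − 0.041 + ½·0.37²)·0.75] / (σ√T) = (0.0206 + 0.0618) / 0.3204 = 0.2573 ≈ 0.26
d₂ = 0.2573 − 0.3204 = -0.0631 ≈ -0.06
e^(−qT) = e^(−0.041·0.75) = 0.9697;  e^(−rT) = e^(−0.055·0.75) = 0.9596
N(d₁) = N(0.26) = 0.6026;  N(d₂) = N(-0.06) = 0.4761
C = 98·0.9697·0.6026 − 96·0.9596·0.4761 = 57.2654 − 43.8591 = 13.4063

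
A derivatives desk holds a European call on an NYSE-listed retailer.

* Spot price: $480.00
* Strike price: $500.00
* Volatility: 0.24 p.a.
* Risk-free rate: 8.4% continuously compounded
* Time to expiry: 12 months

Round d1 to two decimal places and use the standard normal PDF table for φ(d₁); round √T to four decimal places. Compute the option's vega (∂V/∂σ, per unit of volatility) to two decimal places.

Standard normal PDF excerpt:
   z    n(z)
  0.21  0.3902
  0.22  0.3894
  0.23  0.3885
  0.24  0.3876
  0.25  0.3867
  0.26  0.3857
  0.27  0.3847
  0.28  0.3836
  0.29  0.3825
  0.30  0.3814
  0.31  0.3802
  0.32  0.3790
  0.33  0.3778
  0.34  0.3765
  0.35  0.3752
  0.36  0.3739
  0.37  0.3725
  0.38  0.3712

σ√T = 0.24·√1 = 0.2400
ln(S/K) + (r + σ²/2)T = ln(480/500) + (0.084 + 0.24²/2)·1 = -0.0408 + 0.1128 = 0.0720
d₁ = 0.0720 / 0.2400 = 0.2999 ≈ 0.30
√T = √1 = 1.0000
φ(d₁) = φ(0.30) = 0.3814
vega = S·φ(d₁)·√T = 480·0.3814·1.0000 = 183.0720

183.07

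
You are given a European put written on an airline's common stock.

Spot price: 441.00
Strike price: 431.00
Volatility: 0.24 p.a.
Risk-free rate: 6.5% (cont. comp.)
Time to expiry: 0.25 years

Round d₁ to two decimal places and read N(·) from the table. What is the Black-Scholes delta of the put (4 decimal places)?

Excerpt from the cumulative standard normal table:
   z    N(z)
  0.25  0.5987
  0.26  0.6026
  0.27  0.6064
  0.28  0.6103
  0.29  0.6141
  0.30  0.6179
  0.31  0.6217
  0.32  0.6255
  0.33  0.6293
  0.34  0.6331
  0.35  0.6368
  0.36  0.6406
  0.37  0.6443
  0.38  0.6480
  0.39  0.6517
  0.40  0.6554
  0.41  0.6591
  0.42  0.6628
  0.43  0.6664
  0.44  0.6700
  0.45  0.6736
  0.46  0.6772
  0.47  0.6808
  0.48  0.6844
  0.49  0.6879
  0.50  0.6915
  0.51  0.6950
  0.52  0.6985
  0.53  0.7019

T = 0.25;  σ√T = 0.1200
d₁ = [ln(441/431) + (0.065 + ½·0.24²)·0.25] / (σ√T) = (0.0229 + 0.0234) / 0.1200 = 0.3866 → 0.39
N(d₁) = N(0.39) = 0.6517
Δ_put = N(d₁) − 1 = 0.6517 − 1 = -0.3483

-0.3483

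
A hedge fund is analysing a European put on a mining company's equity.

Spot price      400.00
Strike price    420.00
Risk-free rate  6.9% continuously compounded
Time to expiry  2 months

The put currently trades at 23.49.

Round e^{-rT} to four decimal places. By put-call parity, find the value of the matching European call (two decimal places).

e^(−rT) = e^(−0.069·0.1667) = 0.9886
Put-call parity: C − P = S − K·e^(−rT) = 400 − 420·0.9886 = 400 − 415.2120 = -15.2120
C = P + (C − P) = 23.49 + (-15.2120) = 8.2780

8.28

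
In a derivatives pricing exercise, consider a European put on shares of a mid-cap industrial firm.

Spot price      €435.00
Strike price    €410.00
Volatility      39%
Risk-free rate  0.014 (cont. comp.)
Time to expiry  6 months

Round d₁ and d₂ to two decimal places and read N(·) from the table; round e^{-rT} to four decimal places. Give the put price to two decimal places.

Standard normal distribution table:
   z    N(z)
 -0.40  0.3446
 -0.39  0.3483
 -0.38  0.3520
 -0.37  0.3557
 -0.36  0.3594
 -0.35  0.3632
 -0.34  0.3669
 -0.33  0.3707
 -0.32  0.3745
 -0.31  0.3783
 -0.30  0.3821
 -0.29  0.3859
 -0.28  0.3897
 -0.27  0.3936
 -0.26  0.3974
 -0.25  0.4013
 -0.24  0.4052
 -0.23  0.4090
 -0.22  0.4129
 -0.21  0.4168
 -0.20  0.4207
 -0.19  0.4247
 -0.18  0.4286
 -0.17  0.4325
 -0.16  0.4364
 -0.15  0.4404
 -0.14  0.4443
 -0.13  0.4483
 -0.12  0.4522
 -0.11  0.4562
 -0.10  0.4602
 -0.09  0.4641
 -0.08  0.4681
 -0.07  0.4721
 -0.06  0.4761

€34.24

σ√T = 0.39·√0.5 = 0.2758
ln(S/K) + (r + σ²/2)T = ln(435/410) + (0.014 + 0.39²/2)·0.5 = 0.0592 + 0.0450 = 0.1042
d₁ = 0.1042 / 0.2758 = 0.3779 → 0.38
d₂ = d₁ − σ√T = 0.3779 − 0.2758 = 0.1021 → 0.10
e^(−rT) = e^(−0.014·0.5) = 0.9930
N(−d₂) = N(-0.10) = 0.4602;  N(−d₁) = N(-0.38) = 0.3520
P = 410·0.9930·0.4602 − 435·0.3520 = 187.3612 − 153.1200 = 34.2412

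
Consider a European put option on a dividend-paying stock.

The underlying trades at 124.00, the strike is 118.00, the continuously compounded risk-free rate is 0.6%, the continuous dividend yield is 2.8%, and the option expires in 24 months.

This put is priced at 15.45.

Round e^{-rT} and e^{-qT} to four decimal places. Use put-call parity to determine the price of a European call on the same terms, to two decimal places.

exp(−qT) = exp(−0.028·2) = 0.9455;  exp(−rT) = exp(−0.006·2) = 0.9881
Put-call parity: C − P = S·e^(−qT) − K·e^(−rT) = 124·0.9455 − 118·0.9881 = 117.2420 − 116.5958 = 0.6462
C = P + (C − P) = 15.45 + (0.6462) = 16.0962

16.10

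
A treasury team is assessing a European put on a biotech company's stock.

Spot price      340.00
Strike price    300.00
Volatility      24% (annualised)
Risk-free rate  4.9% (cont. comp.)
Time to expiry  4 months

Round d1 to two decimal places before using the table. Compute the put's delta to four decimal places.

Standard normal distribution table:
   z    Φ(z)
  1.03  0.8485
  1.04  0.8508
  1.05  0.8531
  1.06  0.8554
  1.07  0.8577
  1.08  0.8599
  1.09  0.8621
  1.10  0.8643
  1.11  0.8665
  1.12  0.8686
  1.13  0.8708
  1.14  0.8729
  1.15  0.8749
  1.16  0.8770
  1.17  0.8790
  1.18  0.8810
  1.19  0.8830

-0.1379

T = 0.3333;  σ√T = 0.1386
d₁ = [ln(340/300) + (0.049 + ½·0.24²)·0.3333] / (σ√T) = (0.1252 + 0.0259) / 0.1386 = 1.0904 which rounds to 1.09
N(d₁) = N(1.09) = 0.8621
Δ_put = N(d₁) − 1 = 0.8621 − 1 = -0.1379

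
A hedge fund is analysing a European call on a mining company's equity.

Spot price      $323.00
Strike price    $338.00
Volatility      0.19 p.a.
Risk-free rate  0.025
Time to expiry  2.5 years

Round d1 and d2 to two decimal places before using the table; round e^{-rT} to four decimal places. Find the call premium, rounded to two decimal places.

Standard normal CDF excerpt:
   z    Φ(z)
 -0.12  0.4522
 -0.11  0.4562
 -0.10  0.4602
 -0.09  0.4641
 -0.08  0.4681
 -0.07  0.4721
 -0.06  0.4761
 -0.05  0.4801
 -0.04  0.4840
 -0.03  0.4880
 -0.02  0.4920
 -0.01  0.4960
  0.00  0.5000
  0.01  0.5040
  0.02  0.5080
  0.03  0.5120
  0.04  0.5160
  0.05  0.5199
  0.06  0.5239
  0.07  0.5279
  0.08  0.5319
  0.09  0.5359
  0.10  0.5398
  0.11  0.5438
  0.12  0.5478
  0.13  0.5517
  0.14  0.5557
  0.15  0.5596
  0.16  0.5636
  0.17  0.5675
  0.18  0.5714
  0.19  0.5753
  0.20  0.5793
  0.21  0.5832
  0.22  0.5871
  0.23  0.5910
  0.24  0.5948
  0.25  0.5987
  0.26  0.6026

T = 2.5;  σ√T = 0.3004
d₁ = [ln(323/338) + (0.025 + ½·0.19²)·2.5] / (σ√T) = (-0.0454 + 0.1076) / 0.3004 = 0.2072 ⇒ 0.21
d₂ = 0.2072 − 0.3004 = -0.0933 ⇒ -0.09
e^(−rT) = e^(−0.025·2.5) = 0.9394
N(d₁) = N(0.21) = 0.5832;  N(d₂) = N(-0.09) = 0.4641
C = 323·0.5832 − 338·0.9394·0.4641 = 188.3736 − 147.3597 = 41.0139

$41.01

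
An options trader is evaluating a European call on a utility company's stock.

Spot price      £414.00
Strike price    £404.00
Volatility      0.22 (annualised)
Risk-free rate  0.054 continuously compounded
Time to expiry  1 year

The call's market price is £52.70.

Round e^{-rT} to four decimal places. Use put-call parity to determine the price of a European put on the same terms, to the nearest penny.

£21.45

exp(−rT) = exp(−0.054·1) = 0.9474
Put-call parity: C − P = S − K·e^(−rT) = 414 − 404·0.9474 = 414 − 382.7496 = 31.2504
P = C − (C − P) = 52.70 − (31.2504) = 21.4496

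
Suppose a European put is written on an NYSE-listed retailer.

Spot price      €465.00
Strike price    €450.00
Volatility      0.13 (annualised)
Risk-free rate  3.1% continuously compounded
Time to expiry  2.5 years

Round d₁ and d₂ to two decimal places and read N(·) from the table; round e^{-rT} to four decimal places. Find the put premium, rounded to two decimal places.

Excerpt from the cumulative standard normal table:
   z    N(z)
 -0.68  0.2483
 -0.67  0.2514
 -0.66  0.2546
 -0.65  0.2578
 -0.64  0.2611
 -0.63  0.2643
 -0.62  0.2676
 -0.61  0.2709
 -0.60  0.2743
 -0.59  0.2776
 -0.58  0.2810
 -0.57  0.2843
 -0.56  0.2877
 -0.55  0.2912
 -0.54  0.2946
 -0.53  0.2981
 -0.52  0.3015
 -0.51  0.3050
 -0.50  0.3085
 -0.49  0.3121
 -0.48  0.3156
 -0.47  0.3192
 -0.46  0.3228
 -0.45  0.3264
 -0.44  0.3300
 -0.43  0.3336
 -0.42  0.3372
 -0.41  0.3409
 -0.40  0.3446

€17.51

T = 2.5;  σ√T = 0.2055
ln(S/K) + (r + σ²/2)T = ln(465/450) + (0.031 + 0.13²/2)·2.5 = 0.0328 + 0.0986 = 0.1314
d₁ = 0.1314 / 0.2055 = 0.6393 → 0.64
d₂ = d₁ − σ√T = 0.6393 − 0.2055 = 0.4338 → 0.43
e^(−rT) = e^(−0.031·2.5) = 0.9254
N(−d₂) = N(-0.43) = 0.3336;  N(−d₁) = N(-0.64) = 0.2611
P = 450·0.9254·0.3336 − 465·0.2611 = 138.9210 − 121.4115 = 17.5095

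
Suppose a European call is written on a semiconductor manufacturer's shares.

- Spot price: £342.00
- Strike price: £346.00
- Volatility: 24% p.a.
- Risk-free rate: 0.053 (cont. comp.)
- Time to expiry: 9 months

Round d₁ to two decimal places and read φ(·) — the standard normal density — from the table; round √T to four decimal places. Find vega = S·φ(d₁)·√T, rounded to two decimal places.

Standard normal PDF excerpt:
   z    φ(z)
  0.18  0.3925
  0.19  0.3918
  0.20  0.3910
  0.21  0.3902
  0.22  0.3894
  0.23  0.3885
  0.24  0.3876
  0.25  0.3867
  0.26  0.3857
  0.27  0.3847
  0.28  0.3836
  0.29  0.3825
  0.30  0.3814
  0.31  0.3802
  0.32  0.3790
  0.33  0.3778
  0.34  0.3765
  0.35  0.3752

114.80

σ√T = 0.24 × 0.8660 = 0.2078
d₁ = [ln(342/346) + (0.053 + 0.24²/2)·0.75] / 0.2078 = [-0.0116 + 0.0614] / 0.2078 = 0.2392 ≈ 0.24
√T = √0.75 = 0.8660
φ(d₁) = φ(0.24) = 0.3876
vega = S·φ(d₁)·√T = 342·0.3876·0.8660 = 114.7963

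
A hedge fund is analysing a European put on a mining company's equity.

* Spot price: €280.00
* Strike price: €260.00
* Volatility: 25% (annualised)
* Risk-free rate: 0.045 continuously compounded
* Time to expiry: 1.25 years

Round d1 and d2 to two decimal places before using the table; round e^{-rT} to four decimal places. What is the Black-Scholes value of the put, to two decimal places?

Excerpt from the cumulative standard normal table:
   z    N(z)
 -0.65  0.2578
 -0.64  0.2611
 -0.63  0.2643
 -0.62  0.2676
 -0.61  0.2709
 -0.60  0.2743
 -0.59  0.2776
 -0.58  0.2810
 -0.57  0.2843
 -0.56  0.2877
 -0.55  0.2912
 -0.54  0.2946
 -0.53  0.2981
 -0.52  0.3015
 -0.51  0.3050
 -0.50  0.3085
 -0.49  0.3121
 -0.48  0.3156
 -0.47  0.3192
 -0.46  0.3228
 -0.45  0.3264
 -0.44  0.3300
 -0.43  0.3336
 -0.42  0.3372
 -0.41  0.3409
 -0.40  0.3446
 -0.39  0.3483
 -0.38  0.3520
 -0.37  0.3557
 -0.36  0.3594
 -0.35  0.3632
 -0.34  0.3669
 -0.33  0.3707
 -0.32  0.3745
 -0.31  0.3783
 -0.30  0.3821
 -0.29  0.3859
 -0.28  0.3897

T = 1.25;  σ√T = 0.2795
d₁ = [ln(280/260) + (0.045 + 0.25²/2)·1.25] / 0.2795 = [0.0741 + 0.0953] / 0.2795 = 0.6061 ≈ 0.61
d₂ = d₁ − σ√T = 0.6061 − 0.2795 = 0.3266 ≈ 0.33
exp(−rT) = exp(−0.045·1.25) = 0.9453
P = 260·0.9453·N(-0.33) − 280·N(-0.61) = 260·0.9453·0.3707 − 280·0.2709 = 91.1099 − 75.8520 = 15.2579

€15.26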